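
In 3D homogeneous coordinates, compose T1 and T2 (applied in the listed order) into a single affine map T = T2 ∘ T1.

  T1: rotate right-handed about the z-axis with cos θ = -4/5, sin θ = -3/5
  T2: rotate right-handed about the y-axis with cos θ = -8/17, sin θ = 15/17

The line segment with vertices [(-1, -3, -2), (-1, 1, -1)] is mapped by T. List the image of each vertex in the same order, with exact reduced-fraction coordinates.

image vertices: (-22/17, 3, 31/17), (-131/85, -1/5, -13/17)

T1 rotate right-handed about the z-axis with cos θ = -4/5, sin θ = -3/5: (-1, -3, -2) → (-1, 3, -2); (-1, 1, -1) → (7/5, -1/5, -1)
T2 rotate right-handed about the y-axis with cos θ = -8/17, sin θ = 15/17: (-1, 3, -2) → (-22/17, 3, 31/17); (7/5, -1/5, -1) → (-131/85, -1/5, -13/17)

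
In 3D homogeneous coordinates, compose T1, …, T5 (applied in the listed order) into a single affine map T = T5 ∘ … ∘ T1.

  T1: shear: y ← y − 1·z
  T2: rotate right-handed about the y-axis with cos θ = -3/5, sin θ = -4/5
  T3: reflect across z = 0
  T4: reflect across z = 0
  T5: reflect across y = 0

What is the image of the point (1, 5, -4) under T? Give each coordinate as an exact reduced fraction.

T(p) = (13/5, -9, 16/5)

T1 shear: y ← y − 1·z: (1, 5, -4) → (1, 9, -4)
T2 rotate right-handed about the y-axis with cos θ = -3/5, sin θ = -4/5: (1, 9, -4) → (13/5, 9, 16/5)
T3 reflect across z = 0: (13/5, 9, 16/5) → (13/5, 9, -16/5)
T4 reflect across z = 0: (13/5, 9, -16/5) → (13/5, 9, 16/5)
T5 reflect across y = 0: (13/5, 9, 16/5) → (13/5, -9, 16/5)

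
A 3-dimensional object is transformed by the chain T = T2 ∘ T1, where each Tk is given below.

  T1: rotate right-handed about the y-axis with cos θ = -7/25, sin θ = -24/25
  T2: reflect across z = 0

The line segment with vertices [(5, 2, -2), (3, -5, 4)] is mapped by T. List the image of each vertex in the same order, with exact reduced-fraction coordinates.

image vertices: (13/25, 2, -134/25), (-117/25, -5, -44/25)

T1 rotate right-handed about the y-axis with cos θ = -7/25, sin θ = -24/25: (5, 2, -2) → (13/25, 2, 134/25); (3, -5, 4) → (-117/25, -5, 44/25)
T2 reflect across z = 0: (13/25, 2, 134/25) → (13/25, 2, -134/25); (-117/25, -5, 44/25) → (-117/25, -5, -44/25)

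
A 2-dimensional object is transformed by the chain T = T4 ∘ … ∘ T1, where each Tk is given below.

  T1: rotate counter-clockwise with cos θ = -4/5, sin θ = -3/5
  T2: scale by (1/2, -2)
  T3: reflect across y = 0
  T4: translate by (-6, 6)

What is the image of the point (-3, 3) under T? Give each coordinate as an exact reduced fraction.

T(p) = (-39/10, 24/5)

T1 rotate counter-clockwise with cos θ = -4/5, sin θ = -3/5: (-3, 3) → (21/5, -3/5)
T2 scale by (1/2, -2): (21/5, -3/5) → (21/10, 6/5)
T3 reflect across y = 0: (21/10, 6/5) → (21/10, -6/5)
T4 translate by (-6, 6): (21/10, -6/5) → (-39/10, 24/5)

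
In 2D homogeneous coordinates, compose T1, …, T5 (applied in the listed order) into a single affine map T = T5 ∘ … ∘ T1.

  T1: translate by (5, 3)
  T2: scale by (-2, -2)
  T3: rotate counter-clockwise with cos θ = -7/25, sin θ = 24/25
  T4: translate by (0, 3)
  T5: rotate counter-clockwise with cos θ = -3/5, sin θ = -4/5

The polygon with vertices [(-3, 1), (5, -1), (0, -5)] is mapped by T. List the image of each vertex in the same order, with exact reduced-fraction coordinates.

T1 translate by (5, 3): (-3, 1) → (2, 4); (5, -1) → (10, 2); (0, -5) → (5, -2)
T2 scale by (-2, -2): (2, 4) → (-4, -8); (10, 2) → (-20, -4); (5, -2) → (-10, 4)
T3 rotate counter-clockwise with cos θ = -7/25, sin θ = 24/25: (-4, -8) → (44/5, -8/5); (-20, -4) → (236/25, -452/25); (-10, 4) → (-26/25, -268/25)
T4 translate by (0, 3): (44/5, -8/5) → (44/5, 7/5); (236/25, -452/25) → (236/25, -377/25); (-26/25, -268/25) → (-26/25, -193/25)
T5 rotate counter-clockwise with cos θ = -3/5, sin θ = -4/5: (44/5, 7/5) → (-104/25, -197/25); (236/25, -377/25) → (-2216/125, 187/125); (-26/25, -193/25) → (-694/125, 683/125)

image vertices: (-104/25, -197/25), (-2216/125, 187/125), (-694/125, 683/125)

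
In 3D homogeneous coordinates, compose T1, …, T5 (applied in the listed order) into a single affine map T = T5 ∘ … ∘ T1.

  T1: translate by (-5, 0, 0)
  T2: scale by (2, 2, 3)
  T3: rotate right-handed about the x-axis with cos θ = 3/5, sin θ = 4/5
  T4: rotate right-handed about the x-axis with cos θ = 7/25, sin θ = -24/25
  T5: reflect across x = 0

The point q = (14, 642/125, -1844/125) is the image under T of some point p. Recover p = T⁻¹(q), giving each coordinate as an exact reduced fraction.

p = (-2, 5, -4)

T1 = [1 0 0 -5; 0 1 0 0; 0 0 1 0; 0 0 0 1]
T2·T1 = [2 0 0 -10; 0 2 0 0; 0 0 3 0; 0 0 0 1]
T3·…·T1 = [2 0 0 -10; 0 6/5 -12/5 0; 0 8/5 9/5 0; 0 0 0 1]
T4·…·T1 = [2 0 0 -10; 0 234/125 132/125 0; 0 -88/125 351/125 0; 0 0 0 1]
T5·…·T1 = [-2 0 0 10; 0 234/125 132/125 0; 0 -88/125 351/125 0; 0 0 0 1]
det M = -12; M⁻¹ = [-1/2 0 0 5; 0 117/250 -22/125 0; 0 44/375 39/125 0; 0 0 0 1]
M⁻¹ · (14, 642/125, -1844/125)ᵀ = (-2, 5, -4)ᵀ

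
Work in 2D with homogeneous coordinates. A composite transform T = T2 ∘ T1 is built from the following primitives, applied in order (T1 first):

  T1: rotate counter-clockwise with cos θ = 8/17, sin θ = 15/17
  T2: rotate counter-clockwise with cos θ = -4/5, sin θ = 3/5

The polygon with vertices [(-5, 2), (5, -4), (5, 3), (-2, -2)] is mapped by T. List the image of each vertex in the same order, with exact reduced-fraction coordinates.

T1 rotate counter-clockwise with cos θ = 8/17, sin θ = 15/17: (-5, 2) → (-70/17, -59/17); (5, -4) → (100/17, 43/17); (5, 3) → (-5/17, 99/17); (-2, -2) → (14/17, -46/17)
T2 rotate counter-clockwise with cos θ = -4/5, sin θ = 3/5: (-70/17, -59/17) → (457/85, 26/85); (100/17, 43/17) → (-529/85, 128/85); (-5/17, 99/17) → (-277/85, -411/85); (14/17, -46/17) → (82/85, 226/85)

image vertices: (457/85, 26/85), (-529/85, 128/85), (-277/85, -411/85), (82/85, 226/85)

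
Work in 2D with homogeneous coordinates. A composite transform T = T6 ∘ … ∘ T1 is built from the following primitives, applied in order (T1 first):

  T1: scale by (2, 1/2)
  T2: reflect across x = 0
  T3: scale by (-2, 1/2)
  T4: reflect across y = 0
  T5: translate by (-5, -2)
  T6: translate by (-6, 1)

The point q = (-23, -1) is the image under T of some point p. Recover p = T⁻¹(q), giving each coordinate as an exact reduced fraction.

T1 = [2 0 0; 0 1/2 0; 0 0 1]
T2·T1 = [-2 0 0; 0 1/2 0; 0 0 1]
T3·…·T1 = [4 0 0; 0 1/4 0; 0 0 1]
T4·…·T1 = [4 0 0; 0 -1/4 0; 0 0 1]
T5·…·T1 = [4 0 -5; 0 -1/4 -2; 0 0 1]
T6·…·T1 = [4 0 -11; 0 -1/4 -1; 0 0 1]
det M = -1; M⁻¹ = [1/4 0 11/4; 0 -4 -4; 0 0 1]
M⁻¹ · (-23, -1)ᵀ = (-3, 0)ᵀ

p = (-3, 0)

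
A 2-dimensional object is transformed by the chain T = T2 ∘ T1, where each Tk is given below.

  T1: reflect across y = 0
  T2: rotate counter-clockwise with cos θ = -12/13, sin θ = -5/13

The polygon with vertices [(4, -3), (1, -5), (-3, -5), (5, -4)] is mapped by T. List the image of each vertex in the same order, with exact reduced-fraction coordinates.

T1 reflect across y = 0: (4, -3) → (4, 3); (1, -5) → (1, 5); (-3, -5) → (-3, 5); (5, -4) → (5, 4)
T2 rotate counter-clockwise with cos θ = -12/13, sin θ = -5/13: (4, 3) → (-33/13, -56/13); (1, 5) → (1, -5); (-3, 5) → (61/13, -45/13); (5, 4) → (-40/13, -73/13)

image vertices: (-33/13, -56/13), (1, -5), (61/13, -45/13), (-40/13, -73/13)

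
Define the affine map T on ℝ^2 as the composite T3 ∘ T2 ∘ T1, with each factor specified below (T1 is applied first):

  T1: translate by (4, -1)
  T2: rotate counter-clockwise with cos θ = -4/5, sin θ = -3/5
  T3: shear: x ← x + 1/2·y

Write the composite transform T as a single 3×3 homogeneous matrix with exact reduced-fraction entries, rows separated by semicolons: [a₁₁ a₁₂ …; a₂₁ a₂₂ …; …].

T1 = [1 0 4; 0 1 -1; 0 0 1]
T2·T1 = [-4/5 3/5 -19/5; -3/5 -4/5 -8/5; 0 0 1]
T3·…·T1 = [-11/10 1/5 -23/5; -3/5 -4/5 -8/5; 0 0 1]

T = [-11/10 1/5 -23/5; -3/5 -4/5 -8/5; 0 0 1]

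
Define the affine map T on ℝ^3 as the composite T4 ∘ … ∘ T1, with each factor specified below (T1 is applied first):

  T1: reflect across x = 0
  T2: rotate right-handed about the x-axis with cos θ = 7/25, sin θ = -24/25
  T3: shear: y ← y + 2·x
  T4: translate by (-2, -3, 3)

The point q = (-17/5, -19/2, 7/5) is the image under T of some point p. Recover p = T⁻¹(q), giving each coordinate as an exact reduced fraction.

T1 = [-1 0 0 0; 0 1 0 0; 0 0 1 0; 0 0 0 1]
T2·T1 = [-1 0 0 0; 0 7/25 24/25 0; 0 -24/25 7/25 0; 0 0 0 1]
T3·…·T1 = [-1 0 0 0; -2 7/25 24/25 0; 0 -24/25 7/25 0; 0 0 0 1]
T4·…·T1 = [-1 0 0 -2; -2 7/25 24/25 -3; 0 -24/25 7/25 3; 0 0 0 1]
det M = -1; M⁻¹ = [-1 0 0 -2; -14/25 7/25 -24/25 13/5; -48/25 24/25 7/25 -9/5; 0 0 0 1]
M⁻¹ · (-17/5, -19/2, 7/5)ᵀ = (7/5, 1/2, -4)ᵀ

p = (7/5, 1/2, -4)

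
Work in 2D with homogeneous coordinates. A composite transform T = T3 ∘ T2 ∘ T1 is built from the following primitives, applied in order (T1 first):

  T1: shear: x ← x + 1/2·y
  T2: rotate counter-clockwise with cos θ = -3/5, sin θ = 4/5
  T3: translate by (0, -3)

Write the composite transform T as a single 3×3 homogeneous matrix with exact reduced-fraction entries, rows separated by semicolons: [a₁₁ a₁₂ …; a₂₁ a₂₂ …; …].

T = [-3/5 -11/10 0; 4/5 -1/5 -3; 0 0 1]

T1 = [1 1/2 0; 0 1 0; 0 0 1]
T2·T1 = [-3/5 -11/10 0; 4/5 -1/5 0; 0 0 1]
T3·…·T1 = [-3/5 -11/10 0; 4/5 -1/5 -3; 0 0 1]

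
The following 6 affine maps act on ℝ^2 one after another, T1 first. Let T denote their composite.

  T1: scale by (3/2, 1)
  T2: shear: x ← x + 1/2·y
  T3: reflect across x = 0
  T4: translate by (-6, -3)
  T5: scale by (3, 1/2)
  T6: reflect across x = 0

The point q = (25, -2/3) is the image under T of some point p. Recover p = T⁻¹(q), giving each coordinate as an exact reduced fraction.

p = (1, 5/3)

T1 = [3/2 0 0; 0 1 0; 0 0 1]
T2·T1 = [3/2 1/2 0; 0 1 0; 0 0 1]
T3·…·T1 = [-3/2 -1/2 0; 0 1 0; 0 0 1]
T4·…·T1 = [-3/2 -1/2 -6; 0 1 -3; 0 0 1]
T5·…·T1 = [-9/2 -3/2 -18; 0 1/2 -3/2; 0 0 1]
T6·…·T1 = [9/2 3/2 18; 0 1/2 -3/2; 0 0 1]
det M = 9/4; M⁻¹ = [2/9 -2/3 -5; 0 2 3; 0 0 1]
M⁻¹ · (25, -2/3)ᵀ = (1, 5/3)ᵀ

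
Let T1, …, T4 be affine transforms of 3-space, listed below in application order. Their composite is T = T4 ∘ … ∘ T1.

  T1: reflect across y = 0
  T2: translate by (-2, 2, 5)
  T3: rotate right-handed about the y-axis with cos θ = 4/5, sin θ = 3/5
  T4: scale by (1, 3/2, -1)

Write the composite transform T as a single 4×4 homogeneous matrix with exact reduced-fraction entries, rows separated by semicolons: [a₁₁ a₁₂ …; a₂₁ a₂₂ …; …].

T = [4/5 0 3/5 7/5; 0 -3/2 0 3; 3/5 0 -4/5 -26/5; 0 0 0 1]

T1 = [1 0 0 0; 0 -1 0 0; 0 0 1 0; 0 0 0 1]
T2·T1 = [1 0 0 -2; 0 -1 0 2; 0 0 1 5; 0 0 0 1]
T3·…·T1 = [4/5 0 3/5 7/5; 0 -1 0 2; -3/5 0 4/5 26/5; 0 0 0 1]
T4·…·T1 = [4/5 0 3/5 7/5; 0 -3/2 0 3; 3/5 0 -4/5 -26/5; 0 0 0 1]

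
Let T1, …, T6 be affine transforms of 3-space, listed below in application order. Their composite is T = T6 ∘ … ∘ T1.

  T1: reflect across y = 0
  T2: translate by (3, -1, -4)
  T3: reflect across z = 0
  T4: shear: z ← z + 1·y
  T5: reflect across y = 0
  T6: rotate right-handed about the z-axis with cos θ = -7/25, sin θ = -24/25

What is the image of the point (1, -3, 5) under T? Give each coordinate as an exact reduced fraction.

T1 reflect across y = 0: (1, -3, 5) → (1, 3, 5)
T2 translate by (3, -1, -4): (1, 3, 5) → (4, 2, 1)
T3 reflect across z = 0: (4, 2, 1) → (4, 2, -1)
T4 shear: z ← z + 1·y: (4, 2, -1) → (4, 2, 1)
T5 reflect across y = 0: (4, 2, 1) → (4, -2, 1)
T6 rotate right-handed about the z-axis with cos θ = -7/25, sin θ = -24/25: (4, -2, 1) → (-76/25, -82/25, 1)

T(p) = (-76/25, -82/25, 1)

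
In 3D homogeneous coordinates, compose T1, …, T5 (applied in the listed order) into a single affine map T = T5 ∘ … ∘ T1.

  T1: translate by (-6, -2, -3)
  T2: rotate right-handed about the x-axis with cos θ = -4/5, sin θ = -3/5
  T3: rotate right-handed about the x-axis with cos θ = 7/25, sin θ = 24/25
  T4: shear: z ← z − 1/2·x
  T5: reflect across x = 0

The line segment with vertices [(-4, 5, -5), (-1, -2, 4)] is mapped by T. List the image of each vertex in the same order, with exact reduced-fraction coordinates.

image vertices: (10, -804/125, -78/125), (7, -59/125, 1899/250)

T1 translate by (-6, -2, -3): (-4, 5, -5) → (-10, 3, -8); (-1, -2, 4) → (-7, -4, 1)
T2 rotate right-handed about the x-axis with cos θ = -4/5, sin θ = -3/5: (-10, 3, -8) → (-10, -36/5, 23/5); (-7, -4, 1) → (-7, 19/5, 8/5)
T3 rotate right-handed about the x-axis with cos θ = 7/25, sin θ = 24/25: (-10, -36/5, 23/5) → (-10, -804/125, -703/125); (-7, 19/5, 8/5) → (-7, -59/125, 512/125)
T4 shear: z ← z − 1/2·x: (-10, -804/125, -703/125) → (-10, -804/125, -78/125); (-7, -59/125, 512/125) → (-7, -59/125, 1899/250)
T5 reflect across x = 0: (-10, -804/125, -78/125) → (10, -804/125, -78/125); (-7, -59/125, 1899/250) → (7, -59/125, 1899/250)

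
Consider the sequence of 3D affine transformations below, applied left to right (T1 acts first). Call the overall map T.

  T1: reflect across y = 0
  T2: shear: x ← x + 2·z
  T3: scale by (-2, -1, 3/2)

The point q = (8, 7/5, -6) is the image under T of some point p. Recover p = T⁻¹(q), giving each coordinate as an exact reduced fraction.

T1 = [1 0 0 0; 0 -1 0 0; 0 0 1 0; 0 0 0 1]
T2·T1 = [1 0 2 0; 0 -1 0 0; 0 0 1 0; 0 0 0 1]
T3·…·T1 = [-2 0 -4 0; 0 1 0 0; 0 0 3/2 0; 0 0 0 1]
det M = -3; M⁻¹ = [-1/2 0 -4/3 0; 0 1 0 0; 0 0 2/3 0; 0 0 0 1]
M⁻¹ · (8, 7/5, -6)ᵀ = (4, 7/5, -4)ᵀ

p = (4, 7/5, -4)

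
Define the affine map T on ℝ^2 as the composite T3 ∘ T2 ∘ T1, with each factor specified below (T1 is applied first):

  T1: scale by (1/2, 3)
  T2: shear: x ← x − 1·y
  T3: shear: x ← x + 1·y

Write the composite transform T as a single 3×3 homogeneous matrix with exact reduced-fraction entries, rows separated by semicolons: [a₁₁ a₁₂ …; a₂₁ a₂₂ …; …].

T1 = [1/2 0 0; 0 3 0; 0 0 1]
T2·T1 = [1/2 -3 0; 0 3 0; 0 0 1]
T3·…·T1 = [1/2 0 0; 0 3 0; 0 0 1]

T = [1/2 0 0; 0 3 0; 0 0 1]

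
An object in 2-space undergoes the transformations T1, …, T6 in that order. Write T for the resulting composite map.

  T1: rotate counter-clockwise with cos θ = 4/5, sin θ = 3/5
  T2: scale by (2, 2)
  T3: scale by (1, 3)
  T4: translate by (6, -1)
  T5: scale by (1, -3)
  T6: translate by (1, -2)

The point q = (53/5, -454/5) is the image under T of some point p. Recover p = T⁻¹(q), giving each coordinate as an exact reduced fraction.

T1 = [4/5 -3/5 0; 3/5 4/5 0; 0 0 1]
T2·T1 = [8/5 -6/5 0; 6/5 8/5 0; 0 0 1]
T3·…·T1 = [8/5 -6/5 0; 18/5 24/5 0; 0 0 1]
T4·…·T1 = [8/5 -6/5 6; 18/5 24/5 -1; 0 0 1]
T5·…·T1 = [8/5 -6/5 6; -54/5 -72/5 3; 0 0 1]
T6·…·T1 = [8/5 -6/5 7; -54/5 -72/5 1; 0 0 1]
det M = -36; M⁻¹ = [2/5 -1/30 -83/30; -3/10 -2/45 193/90; 0 0 1]
M⁻¹ · (53/5, -454/5)ᵀ = (9/2, 3)ᵀ

p = (9/2, 3)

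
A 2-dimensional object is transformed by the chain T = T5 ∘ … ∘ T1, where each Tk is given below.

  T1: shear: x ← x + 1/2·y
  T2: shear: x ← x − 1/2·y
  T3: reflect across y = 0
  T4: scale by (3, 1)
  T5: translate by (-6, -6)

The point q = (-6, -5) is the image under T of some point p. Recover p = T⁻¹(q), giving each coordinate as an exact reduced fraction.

T1 = [1 1/2 0; 0 1 0; 0 0 1]
T2·T1 = [1 0 0; 0 1 0; 0 0 1]
T3·…·T1 = [1 0 0; 0 -1 0; 0 0 1]
T4·…·T1 = [3 0 0; 0 -1 0; 0 0 1]
T5·…·T1 = [3 0 -6; 0 -1 -6; 0 0 1]
det M = -3; M⁻¹ = [1/3 0 2; 0 -1 -6; 0 0 1]
M⁻¹ · (-6, -5)ᵀ = (0, -1)ᵀ

p = (0, -1)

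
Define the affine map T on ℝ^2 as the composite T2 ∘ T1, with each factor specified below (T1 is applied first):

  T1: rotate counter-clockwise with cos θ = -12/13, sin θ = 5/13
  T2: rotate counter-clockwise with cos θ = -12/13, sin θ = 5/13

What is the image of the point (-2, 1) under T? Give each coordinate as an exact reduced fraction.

T(p) = (-118/169, 359/169)

T1 rotate counter-clockwise with cos θ = -12/13, sin θ = 5/13: (-2, 1) → (19/13, -22/13)
T2 rotate counter-clockwise with cos θ = -12/13, sin θ = 5/13: (19/13, -22/13) → (-118/169, 359/169)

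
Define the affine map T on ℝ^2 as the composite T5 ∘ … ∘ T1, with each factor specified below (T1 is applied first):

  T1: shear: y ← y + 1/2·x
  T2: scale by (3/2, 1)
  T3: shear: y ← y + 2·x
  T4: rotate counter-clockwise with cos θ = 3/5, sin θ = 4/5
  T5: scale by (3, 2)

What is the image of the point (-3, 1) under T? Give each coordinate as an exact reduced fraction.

T1 shear: y ← y + 1/2·x: (-3, 1) → (-3, -1/2)
T2 scale by (3/2, 1): (-3, -1/2) → (-9/2, -1/2)
T3 shear: y ← y + 2·x: (-9/2, -1/2) → (-9/2, -19/2)
T4 rotate counter-clockwise with cos θ = 3/5, sin θ = 4/5: (-9/2, -19/2) → (49/10, -93/10)
T5 scale by (3, 2): (49/10, -93/10) → (147/10, -93/5)

T(p) = (147/10, -93/5)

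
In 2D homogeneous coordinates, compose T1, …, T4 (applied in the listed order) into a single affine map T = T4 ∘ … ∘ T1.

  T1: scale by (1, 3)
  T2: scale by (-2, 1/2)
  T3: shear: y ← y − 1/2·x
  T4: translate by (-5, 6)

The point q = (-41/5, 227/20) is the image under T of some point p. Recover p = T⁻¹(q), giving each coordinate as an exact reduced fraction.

T1 = [1 0 0; 0 3 0; 0 0 1]
T2·T1 = [-2 0 0; 0 3/2 0; 0 0 1]
T3·…·T1 = [-2 0 0; 1 3/2 0; 0 0 1]
T4·…·T1 = [-2 0 -5; 1 3/2 6; 0 0 1]
det M = -3; M⁻¹ = [-1/2 0 -5/2; 1/3 2/3 -7/3; 0 0 1]
M⁻¹ · (-41/5, 227/20)ᵀ = (8/5, 5/2)ᵀ

p = (8/5, 5/2)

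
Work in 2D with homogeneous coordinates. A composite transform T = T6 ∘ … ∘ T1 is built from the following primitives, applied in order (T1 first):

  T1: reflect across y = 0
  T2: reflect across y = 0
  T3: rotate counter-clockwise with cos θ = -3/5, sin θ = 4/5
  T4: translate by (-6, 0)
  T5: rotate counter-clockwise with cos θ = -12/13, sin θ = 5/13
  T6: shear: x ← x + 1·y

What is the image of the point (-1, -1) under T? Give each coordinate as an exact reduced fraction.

T1 reflect across y = 0: (-1, -1) → (-1, 1)
T2 reflect across y = 0: (-1, 1) → (-1, -1)
T3 rotate counter-clockwise with cos θ = -3/5, sin θ = 4/5: (-1, -1) → (7/5, -1/5)
T4 translate by (-6, 0): (7/5, -1/5) → (-23/5, -1/5)
T5 rotate counter-clockwise with cos θ = -12/13, sin θ = 5/13: (-23/5, -1/5) → (281/65, -103/65)
T6 shear: x ← x + 1·y: (281/65, -103/65) → (178/65, -103/65)

T(p) = (178/65, -103/65)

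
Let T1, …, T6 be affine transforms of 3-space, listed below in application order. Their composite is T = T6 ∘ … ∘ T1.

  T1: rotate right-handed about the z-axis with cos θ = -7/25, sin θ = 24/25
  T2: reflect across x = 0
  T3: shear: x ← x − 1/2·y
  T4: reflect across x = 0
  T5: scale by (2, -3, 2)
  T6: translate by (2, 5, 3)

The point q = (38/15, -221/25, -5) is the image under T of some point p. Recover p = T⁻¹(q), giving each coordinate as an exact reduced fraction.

p = (5, 2/3, -4)

T1 = [-7/25 -24/25 0 0; 24/25 -7/25 0 0; 0 0 1 0; 0 0 0 1]
T2·T1 = [7/25 24/25 0 0; 24/25 -7/25 0 0; 0 0 1 0; 0 0 0 1]
T3·…·T1 = [-1/5 11/10 0 0; 24/25 -7/25 0 0; 0 0 1 0; 0 0 0 1]
T4·…·T1 = [1/5 -11/10 0 0; 24/25 -7/25 0 0; 0 0 1 0; 0 0 0 1]
T5·…·T1 = [2/5 -11/5 0 0; -72/25 21/25 0 0; 0 0 2 0; 0 0 0 1]
T6·…·T1 = [2/5 -11/5 0 2; -72/25 21/25 0 5; 0 0 2 3; 0 0 0 1]
det M = -12; M⁻¹ = [-7/50 -11/30 0 317/150; -12/25 -1/15 0 97/75; 0 0 1/2 -3/2; 0 0 0 1]
M⁻¹ · (38/15, -221/25, -5)ᵀ = (5, 2/3, -4)ᵀ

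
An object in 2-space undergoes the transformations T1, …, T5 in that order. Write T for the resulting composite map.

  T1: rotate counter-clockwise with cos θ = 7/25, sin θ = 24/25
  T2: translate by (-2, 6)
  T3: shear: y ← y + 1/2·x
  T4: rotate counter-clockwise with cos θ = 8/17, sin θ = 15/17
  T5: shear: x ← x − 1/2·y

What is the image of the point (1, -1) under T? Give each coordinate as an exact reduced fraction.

T(p) = (-3002/425, 39/17)

T1 rotate counter-clockwise with cos θ = 7/25, sin θ = 24/25: (1, -1) → (31/25, 17/25)
T2 translate by (-2, 6): (31/25, 17/25) → (-19/25, 167/25)
T3 shear: y ← y + 1/2·x: (-19/25, 167/25) → (-19/25, 63/10)
T4 rotate counter-clockwise with cos θ = 8/17, sin θ = 15/17: (-19/25, 63/10) → (-5029/850, 39/17)
T5 shear: x ← x − 1/2·y: (-5029/850, 39/17) → (-3002/425, 39/17)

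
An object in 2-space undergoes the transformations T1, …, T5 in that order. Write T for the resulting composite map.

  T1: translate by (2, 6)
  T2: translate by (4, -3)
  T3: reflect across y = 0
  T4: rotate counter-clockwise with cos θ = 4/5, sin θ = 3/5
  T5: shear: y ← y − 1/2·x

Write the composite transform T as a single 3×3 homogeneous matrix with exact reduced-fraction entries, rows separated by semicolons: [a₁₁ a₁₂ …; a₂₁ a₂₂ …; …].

T = [4/5 3/5 33/5; 1/5 -11/10 -21/10; 0 0 1]

T1 = [1 0 2; 0 1 6; 0 0 1]
T2·T1 = [1 0 6; 0 1 3; 0 0 1]
T3·…·T1 = [1 0 6; 0 -1 -3; 0 0 1]
T4·…·T1 = [4/5 3/5 33/5; 3/5 -4/5 6/5; 0 0 1]
T5·…·T1 = [4/5 3/5 33/5; 1/5 -11/10 -21/10; 0 0 1]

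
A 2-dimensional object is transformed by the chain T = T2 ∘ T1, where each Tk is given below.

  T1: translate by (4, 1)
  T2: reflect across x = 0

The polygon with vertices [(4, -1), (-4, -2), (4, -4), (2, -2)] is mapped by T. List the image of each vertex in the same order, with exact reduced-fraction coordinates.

image vertices: (-8, 0), (0, -1), (-8, -3), (-6, -1)

T1 translate by (4, 1): (4, -1) → (8, 0); (-4, -2) → (0, -1); (4, -4) → (8, -3); (2, -2) → (6, -1)
T2 reflect across x = 0: (8, 0) → (-8, 0); (0, -1) → (0, -1); (8, -3) → (-8, -3); (6, -1) → (-6, -1)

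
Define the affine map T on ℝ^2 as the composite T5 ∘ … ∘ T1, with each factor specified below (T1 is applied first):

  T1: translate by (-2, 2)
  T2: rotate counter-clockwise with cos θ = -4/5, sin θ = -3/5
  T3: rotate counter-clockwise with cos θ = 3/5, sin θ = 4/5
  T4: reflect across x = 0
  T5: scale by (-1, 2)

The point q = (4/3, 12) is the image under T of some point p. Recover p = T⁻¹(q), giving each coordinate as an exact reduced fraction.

p = (-4, -2/3)

T1 = [1 0 -2; 0 1 2; 0 0 1]
T2·T1 = [-4/5 3/5 14/5; -3/5 -4/5 -2/5; 0 0 1]
T3·…·T1 = [0 1 2; -1 0 2; 0 0 1]
T4·…·T1 = [0 -1 -2; -1 0 2; 0 0 1]
T5·…·T1 = [0 1 2; -2 0 4; 0 0 1]
det M = 2; M⁻¹ = [0 -1/2 2; 1 0 -2; 0 0 1]
M⁻¹ · (4/3, 12)ᵀ = (-4, -2/3)ᵀ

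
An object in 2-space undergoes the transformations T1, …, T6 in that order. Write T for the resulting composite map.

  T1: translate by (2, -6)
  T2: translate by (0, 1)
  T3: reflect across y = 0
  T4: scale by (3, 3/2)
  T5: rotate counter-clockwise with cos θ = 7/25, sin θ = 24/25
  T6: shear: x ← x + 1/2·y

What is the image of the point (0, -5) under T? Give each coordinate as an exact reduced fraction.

T1 translate by (2, -6): (0, -5) → (2, -11)
T2 translate by (0, 1): (2, -11) → (2, -10)
T3 reflect across y = 0: (2, -10) → (2, 10)
T4 scale by (3, 3/2): (2, 10) → (6, 15)
T5 rotate counter-clockwise with cos θ = 7/25, sin θ = 24/25: (6, 15) → (-318/25, 249/25)
T6 shear: x ← x + 1/2·y: (-318/25, 249/25) → (-387/50, 249/25)

T(p) = (-387/50, 249/25)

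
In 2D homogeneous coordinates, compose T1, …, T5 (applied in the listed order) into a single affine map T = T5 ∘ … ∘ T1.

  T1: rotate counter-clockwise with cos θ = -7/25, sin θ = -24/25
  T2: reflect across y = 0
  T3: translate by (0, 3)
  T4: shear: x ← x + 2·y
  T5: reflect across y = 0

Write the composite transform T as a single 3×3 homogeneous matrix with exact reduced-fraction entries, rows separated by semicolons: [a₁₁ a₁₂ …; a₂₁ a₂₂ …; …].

T1 = [-7/25 24/25 0; -24/25 -7/25 0; 0 0 1]
T2·T1 = [-7/25 24/25 0; 24/25 7/25 0; 0 0 1]
T3·…·T1 = [-7/25 24/25 0; 24/25 7/25 3; 0 0 1]
T4·…·T1 = [41/25 38/25 6; 24/25 7/25 3; 0 0 1]
T5·…·T1 = [41/25 38/25 6; -24/25 -7/25 -3; 0 0 1]

T = [41/25 38/25 6; -24/25 -7/25 -3; 0 0 1]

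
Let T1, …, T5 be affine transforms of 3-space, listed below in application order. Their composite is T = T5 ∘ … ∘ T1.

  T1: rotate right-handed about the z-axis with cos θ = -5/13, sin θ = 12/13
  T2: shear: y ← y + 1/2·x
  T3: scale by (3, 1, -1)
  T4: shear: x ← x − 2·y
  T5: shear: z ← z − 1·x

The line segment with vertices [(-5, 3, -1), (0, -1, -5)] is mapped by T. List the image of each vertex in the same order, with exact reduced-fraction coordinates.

T1 rotate right-handed about the z-axis with cos θ = -5/13, sin θ = 12/13: (-5, 3, -1) → (-11/13, -75/13, -1); (0, -1, -5) → (12/13, 5/13, -5)
T2 shear: y ← y + 1/2·x: (-11/13, -75/13, -1) → (-11/13, -161/26, -1); (12/13, 5/13, -5) → (12/13, 11/13, -5)
T3 scale by (3, 1, -1): (-11/13, -161/26, -1) → (-33/13, -161/26, 1); (12/13, 11/13, -5) → (36/13, 11/13, 5)
T4 shear: x ← x − 2·y: (-33/13, -161/26, 1) → (128/13, -161/26, 1); (36/13, 11/13, 5) → (14/13, 11/13, 5)
T5 shear: z ← z − 1·x: (128/13, -161/26, 1) → (128/13, -161/26, -115/13); (14/13, 11/13, 5) → (14/13, 11/13, 51/13)

image vertices: (128/13, -161/26, -115/13), (14/13, 11/13, 51/13)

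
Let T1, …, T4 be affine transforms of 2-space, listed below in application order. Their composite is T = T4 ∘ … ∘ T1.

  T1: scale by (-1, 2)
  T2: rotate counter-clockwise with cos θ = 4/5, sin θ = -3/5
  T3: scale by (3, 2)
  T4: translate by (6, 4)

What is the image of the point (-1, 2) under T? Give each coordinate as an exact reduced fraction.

T1 scale by (-1, 2): (-1, 2) → (1, 4)
T2 rotate counter-clockwise with cos θ = 4/5, sin θ = -3/5: (1, 4) → (16/5, 13/5)
T3 scale by (3, 2): (16/5, 13/5) → (48/5, 26/5)
T4 translate by (6, 4): (48/5, 26/5) → (78/5, 46/5)

T(p) = (78/5, 46/5)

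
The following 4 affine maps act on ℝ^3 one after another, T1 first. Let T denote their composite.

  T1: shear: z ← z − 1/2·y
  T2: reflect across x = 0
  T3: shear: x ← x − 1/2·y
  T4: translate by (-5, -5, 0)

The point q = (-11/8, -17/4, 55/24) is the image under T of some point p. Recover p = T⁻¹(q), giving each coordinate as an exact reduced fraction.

p = (-4, 3/4, 8/3)

T1 = [1 0 0 0; 0 1 0 0; 0 -1/2 1 0; 0 0 0 1]
T2·T1 = [-1 0 0 0; 0 1 0 0; 0 -1/2 1 0; 0 0 0 1]
T3·…·T1 = [-1 -1/2 0 0; 0 1 0 0; 0 -1/2 1 0; 0 0 0 1]
T4·…·T1 = [-1 -1/2 0 -5; 0 1 0 -5; 0 -1/2 1 0; 0 0 0 1]
det M = -1; M⁻¹ = [-1 -1/2 0 -15/2; 0 1 0 5; 0 1/2 1 5/2; 0 0 0 1]
M⁻¹ · (-11/8, -17/4, 55/24)ᵀ = (-4, 3/4, 8/3)ᵀ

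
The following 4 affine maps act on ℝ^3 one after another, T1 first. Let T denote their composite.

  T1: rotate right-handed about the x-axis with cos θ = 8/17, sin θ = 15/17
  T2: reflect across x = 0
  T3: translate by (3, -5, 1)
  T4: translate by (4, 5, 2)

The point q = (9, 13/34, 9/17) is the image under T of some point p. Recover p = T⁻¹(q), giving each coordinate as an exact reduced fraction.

p = (-2, -2, -3/2)

T1 = [1 0 0 0; 0 8/17 -15/17 0; 0 15/17 8/17 0; 0 0 0 1]
T2·T1 = [-1 0 0 0; 0 8/17 -15/17 0; 0 15/17 8/17 0; 0 0 0 1]
T3·…·T1 = [-1 0 0 3; 0 8/17 -15/17 -5; 0 15/17 8/17 1; 0 0 0 1]
T4·…·T1 = [-1 0 0 7; 0 8/17 -15/17 0; 0 15/17 8/17 3; 0 0 0 1]
det M = -1; M⁻¹ = [-1 0 0 7; 0 8/17 15/17 -45/17; 0 -15/17 8/17 -24/17; 0 0 0 1]
M⁻¹ · (9, 13/34, 9/17)ᵀ = (-2, -2, -3/2)ᵀ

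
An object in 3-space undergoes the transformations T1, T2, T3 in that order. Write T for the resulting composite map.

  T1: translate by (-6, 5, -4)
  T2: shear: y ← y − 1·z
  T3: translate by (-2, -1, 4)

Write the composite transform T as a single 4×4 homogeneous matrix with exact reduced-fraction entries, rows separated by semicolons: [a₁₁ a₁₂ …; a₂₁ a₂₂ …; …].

T1 = [1 0 0 -6; 0 1 0 5; 0 0 1 -4; 0 0 0 1]
T2·T1 = [1 0 0 -6; 0 1 -1 9; 0 0 1 -4; 0 0 0 1]
T3·…·T1 = [1 0 0 -8; 0 1 -1 8; 0 0 1 0; 0 0 0 1]

T = [1 0 0 -8; 0 1 -1 8; 0 0 1 0; 0 0 0 1]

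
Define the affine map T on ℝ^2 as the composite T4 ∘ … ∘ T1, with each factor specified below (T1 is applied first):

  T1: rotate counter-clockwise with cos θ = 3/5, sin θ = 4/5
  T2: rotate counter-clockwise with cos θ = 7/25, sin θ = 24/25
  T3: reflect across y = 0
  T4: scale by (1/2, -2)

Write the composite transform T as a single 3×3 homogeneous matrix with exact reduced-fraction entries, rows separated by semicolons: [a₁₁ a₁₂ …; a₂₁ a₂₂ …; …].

T = [-3/10 -2/5 0; 8/5 -6/5 0; 0 0 1]

T1 = [3/5 -4/5 0; 4/5 3/5 0; 0 0 1]
T2·T1 = [-3/5 -4/5 0; 4/5 -3/5 0; 0 0 1]
T3·…·T1 = [-3/5 -4/5 0; -4/5 3/5 0; 0 0 1]
T4·…·T1 = [-3/10 -2/5 0; 8/5 -6/5 0; 0 0 1]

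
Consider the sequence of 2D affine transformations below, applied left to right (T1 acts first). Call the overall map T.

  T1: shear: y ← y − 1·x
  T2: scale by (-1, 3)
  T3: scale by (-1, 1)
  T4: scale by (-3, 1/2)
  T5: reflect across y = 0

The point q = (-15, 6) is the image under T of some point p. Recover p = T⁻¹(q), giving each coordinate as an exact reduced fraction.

T1 = [1 0 0; -1 1 0; 0 0 1]
T2·T1 = [-1 0 0; -3 3 0; 0 0 1]
T3·…·T1 = [1 0 0; -3 3 0; 0 0 1]
T4·…·T1 = [-3 0 0; -3/2 3/2 0; 0 0 1]
T5·…·T1 = [-3 0 0; 3/2 -3/2 0; 0 0 1]
det M = 9/2; M⁻¹ = [-1/3 0 0; -1/3 -2/3 0; 0 0 1]
M⁻¹ · (-15, 6)ᵀ = (5, 1)ᵀ

p = (5, 1)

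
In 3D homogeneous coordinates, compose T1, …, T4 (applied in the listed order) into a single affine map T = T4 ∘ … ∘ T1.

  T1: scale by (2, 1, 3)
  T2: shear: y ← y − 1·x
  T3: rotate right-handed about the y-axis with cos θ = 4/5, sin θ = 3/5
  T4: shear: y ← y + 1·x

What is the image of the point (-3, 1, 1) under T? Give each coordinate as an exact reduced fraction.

T1 scale by (2, 1, 3): (-3, 1, 1) → (-6, 1, 3)
T2 shear: y ← y − 1·x: (-6, 1, 3) → (-6, 7, 3)
T3 rotate right-handed about the y-axis with cos θ = 4/5, sin θ = 3/5: (-6, 7, 3) → (-3, 7, 6)
T4 shear: y ← y + 1·x: (-3, 7, 6) → (-3, 4, 6)

T(p) = (-3, 4, 6)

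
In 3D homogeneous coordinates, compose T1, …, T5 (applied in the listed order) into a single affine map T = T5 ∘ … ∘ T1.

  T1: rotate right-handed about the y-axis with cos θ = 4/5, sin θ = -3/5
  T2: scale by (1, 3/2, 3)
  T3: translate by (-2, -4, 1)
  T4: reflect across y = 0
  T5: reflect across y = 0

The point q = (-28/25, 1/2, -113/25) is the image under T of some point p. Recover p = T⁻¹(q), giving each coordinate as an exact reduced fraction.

T1 = [4/5 0 -3/5 0; 0 1 0 0; 3/5 0 4/5 0; 0 0 0 1]
T2·T1 = [4/5 0 -3/5 0; 0 3/2 0 0; 9/5 0 12/5 0; 0 0 0 1]
T3·…·T1 = [4/5 0 -3/5 -2; 0 3/2 0 -4; 9/5 0 12/5 1; 0 0 0 1]
T4·…·T1 = [4/5 0 -3/5 -2; 0 -3/2 0 4; 9/5 0 12/5 1; 0 0 0 1]
T5·…·T1 = [4/5 0 -3/5 -2; 0 3/2 0 -4; 9/5 0 12/5 1; 0 0 0 1]
det M = 9/2; M⁻¹ = [4/5 0 1/5 7/5; 0 2/3 0 8/3; -3/5 0 4/15 -22/15; 0 0 0 1]
M⁻¹ · (-28/25, 1/2, -113/25)ᵀ = (-2/5, 3, -2)ᵀ

p = (-2/5, 3, -2)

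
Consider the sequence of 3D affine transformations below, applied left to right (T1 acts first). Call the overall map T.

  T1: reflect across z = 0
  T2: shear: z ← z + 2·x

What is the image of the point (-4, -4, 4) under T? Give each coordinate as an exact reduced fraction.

T(p) = (-4, -4, -12)

T1 reflect across z = 0: (-4, -4, 4) → (-4, -4, -4)
T2 shear: z ← z + 2·x: (-4, -4, -4) → (-4, -4, -12)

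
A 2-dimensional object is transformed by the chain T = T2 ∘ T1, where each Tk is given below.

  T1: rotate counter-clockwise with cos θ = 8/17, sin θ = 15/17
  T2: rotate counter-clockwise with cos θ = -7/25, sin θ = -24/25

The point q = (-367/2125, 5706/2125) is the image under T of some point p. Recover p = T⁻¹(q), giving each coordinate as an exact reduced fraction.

T1 = [8/17 -15/17 0; 15/17 8/17 0; 0 0 1]
T2·T1 = [304/425 297/425 0; -297/425 304/425 0; 0 0 1]
det M = 1; M⁻¹ = [304/425 -297/425 0; 297/425 304/425 0; 0 0 1]
M⁻¹ · (-367/2125, 5706/2125)ᵀ = (-2, 9/5)ᵀ

p = (-2, 9/5)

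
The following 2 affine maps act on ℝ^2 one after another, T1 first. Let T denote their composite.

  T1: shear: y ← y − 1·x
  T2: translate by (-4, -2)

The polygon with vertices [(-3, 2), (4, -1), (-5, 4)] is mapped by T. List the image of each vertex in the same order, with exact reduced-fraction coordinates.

T1 shear: y ← y − 1·x: (-3, 2) → (-3, 5); (4, -1) → (4, -5); (-5, 4) → (-5, 9)
T2 translate by (-4, -2): (-3, 5) → (-7, 3); (4, -5) → (0, -7); (-5, 9) → (-9, 7)

image vertices: (-7, 3), (0, -7), (-9, 7)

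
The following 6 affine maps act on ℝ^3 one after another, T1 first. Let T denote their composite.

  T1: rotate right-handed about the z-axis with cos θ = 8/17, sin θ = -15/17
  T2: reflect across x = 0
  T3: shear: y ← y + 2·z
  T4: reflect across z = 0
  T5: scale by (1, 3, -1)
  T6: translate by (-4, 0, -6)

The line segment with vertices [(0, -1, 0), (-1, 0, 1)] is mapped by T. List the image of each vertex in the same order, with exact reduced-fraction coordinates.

T1 rotate right-handed about the z-axis with cos θ = 8/17, sin θ = -15/17: (0, -1, 0) → (-15/17, -8/17, 0); (-1, 0, 1) → (-8/17, 15/17, 1)
T2 reflect across x = 0: (-15/17, -8/17, 0) → (15/17, -8/17, 0); (-8/17, 15/17, 1) → (8/17, 15/17, 1)
T3 shear: y ← y + 2·z: (15/17, -8/17, 0) → (15/17, -8/17, 0); (8/17, 15/17, 1) → (8/17, 49/17, 1)
T4 reflect across z = 0: (15/17, -8/17, 0) → (15/17, -8/17, 0); (8/17, 49/17, 1) → (8/17, 49/17, -1)
T5 scale by (1, 3, -1): (15/17, -8/17, 0) → (15/17, -24/17, 0); (8/17, 49/17, -1) → (8/17, 147/17, 1)
T6 translate by (-4, 0, -6): (15/17, -24/17, 0) → (-53/17, -24/17, -6); (8/17, 147/17, 1) → (-60/17, 147/17, -5)

image vertices: (-53/17, -24/17, -6), (-60/17, 147/17, -5)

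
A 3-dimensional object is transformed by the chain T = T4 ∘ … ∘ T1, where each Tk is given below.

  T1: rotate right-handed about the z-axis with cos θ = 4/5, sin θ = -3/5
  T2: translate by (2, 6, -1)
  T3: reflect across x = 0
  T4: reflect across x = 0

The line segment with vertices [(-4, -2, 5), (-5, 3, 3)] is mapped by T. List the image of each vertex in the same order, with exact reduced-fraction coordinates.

image vertices: (-12/5, 34/5, 4), (-1/5, 57/5, 2)

T1 rotate right-handed about the z-axis with cos θ = 4/5, sin θ = -3/5: (-4, -2, 5) → (-22/5, 4/5, 5); (-5, 3, 3) → (-11/5, 27/5, 3)
T2 translate by (2, 6, -1): (-22/5, 4/5, 5) → (-12/5, 34/5, 4); (-11/5, 27/5, 3) → (-1/5, 57/5, 2)
T3 reflect across x = 0: (-12/5, 34/5, 4) → (12/5, 34/5, 4); (-1/5, 57/5, 2) → (1/5, 57/5, 2)
T4 reflect across x = 0: (12/5, 34/5, 4) → (-12/5, 34/5, 4); (1/5, 57/5, 2) → (-1/5, 57/5, 2)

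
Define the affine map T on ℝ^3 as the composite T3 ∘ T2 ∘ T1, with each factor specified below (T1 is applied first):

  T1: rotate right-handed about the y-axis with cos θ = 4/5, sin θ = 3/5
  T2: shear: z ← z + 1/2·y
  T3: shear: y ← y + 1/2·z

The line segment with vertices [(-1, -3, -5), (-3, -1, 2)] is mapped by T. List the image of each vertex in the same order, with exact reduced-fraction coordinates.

T1 rotate right-handed about the y-axis with cos θ = 4/5, sin θ = 3/5: (-1, -3, -5) → (-19/5, -3, -17/5); (-3, -1, 2) → (-6/5, -1, 17/5)
T2 shear: z ← z + 1/2·y: (-19/5, -3, -17/5) → (-19/5, -3, -49/10); (-6/5, -1, 17/5) → (-6/5, -1, 29/10)
T3 shear: y ← y + 1/2·z: (-19/5, -3, -49/10) → (-19/5, -109/20, -49/10); (-6/5, -1, 29/10) → (-6/5, 9/20, 29/10)

image vertices: (-19/5, -109/20, -49/10), (-6/5, 9/20, 29/10)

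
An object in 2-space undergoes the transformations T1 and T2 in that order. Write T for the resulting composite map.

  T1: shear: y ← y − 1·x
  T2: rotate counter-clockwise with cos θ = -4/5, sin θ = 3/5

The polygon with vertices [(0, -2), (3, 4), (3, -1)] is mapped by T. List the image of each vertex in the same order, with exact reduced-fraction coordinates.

image vertices: (6/5, 8/5), (-3, 1), (0, 5)

T1 shear: y ← y − 1·x: (0, -2) → (0, -2); (3, 4) → (3, 1); (3, -1) → (3, -4)
T2 rotate counter-clockwise with cos θ = -4/5, sin θ = 3/5: (0, -2) → (6/5, 8/5); (3, 1) → (-3, 1); (3, -4) → (0, 5)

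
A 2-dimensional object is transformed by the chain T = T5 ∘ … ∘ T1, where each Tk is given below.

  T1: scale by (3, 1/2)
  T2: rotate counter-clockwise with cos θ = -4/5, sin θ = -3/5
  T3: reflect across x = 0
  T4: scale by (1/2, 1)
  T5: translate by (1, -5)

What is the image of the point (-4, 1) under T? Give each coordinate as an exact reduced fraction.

T1 scale by (3, 1/2): (-4, 1) → (-12, 1/2)
T2 rotate counter-clockwise with cos θ = -4/5, sin θ = -3/5: (-12, 1/2) → (99/10, 34/5)
T3 reflect across x = 0: (99/10, 34/5) → (-99/10, 34/5)
T4 scale by (1/2, 1): (-99/10, 34/5) → (-99/20, 34/5)
T5 translate by (1, -5): (-99/20, 34/5) → (-79/20, 9/5)

T(p) = (-79/20, 9/5)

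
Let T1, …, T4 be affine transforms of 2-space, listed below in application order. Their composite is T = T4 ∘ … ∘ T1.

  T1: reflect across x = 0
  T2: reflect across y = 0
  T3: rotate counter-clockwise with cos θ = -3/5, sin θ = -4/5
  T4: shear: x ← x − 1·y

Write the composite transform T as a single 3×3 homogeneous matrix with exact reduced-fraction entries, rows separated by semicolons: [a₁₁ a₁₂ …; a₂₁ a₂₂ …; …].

T = [-1/5 -7/5 0; 4/5 3/5 0; 0 0 1]

T1 = [-1 0 0; 0 1 0; 0 0 1]
T2·T1 = [-1 0 0; 0 -1 0; 0 0 1]
T3·…·T1 = [3/5 -4/5 0; 4/5 3/5 0; 0 0 1]
T4·…·T1 = [-1/5 -7/5 0; 4/5 3/5 0; 0 0 1]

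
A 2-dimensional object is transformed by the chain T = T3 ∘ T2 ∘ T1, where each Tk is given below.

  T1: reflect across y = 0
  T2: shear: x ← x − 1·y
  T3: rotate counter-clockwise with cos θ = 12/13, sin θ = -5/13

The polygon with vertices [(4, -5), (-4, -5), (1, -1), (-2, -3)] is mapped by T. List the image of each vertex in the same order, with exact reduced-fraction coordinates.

image vertices: (1, 5), (-83/13, 105/13), (5/13, 12/13), (-45/13, 61/13)

T1 reflect across y = 0: (4, -5) → (4, 5); (-4, -5) → (-4, 5); (1, -1) → (1, 1); (-2, -3) → (-2, 3)
T2 shear: x ← x − 1·y: (4, 5) → (-1, 5); (-4, 5) → (-9, 5); (1, 1) → (0, 1); (-2, 3) → (-5, 3)
T3 rotate counter-clockwise with cos θ = 12/13, sin θ = -5/13: (-1, 5) → (1, 5); (-9, 5) → (-83/13, 105/13); (0, 1) → (5/13, 12/13); (-5, 3) → (-45/13, 61/13)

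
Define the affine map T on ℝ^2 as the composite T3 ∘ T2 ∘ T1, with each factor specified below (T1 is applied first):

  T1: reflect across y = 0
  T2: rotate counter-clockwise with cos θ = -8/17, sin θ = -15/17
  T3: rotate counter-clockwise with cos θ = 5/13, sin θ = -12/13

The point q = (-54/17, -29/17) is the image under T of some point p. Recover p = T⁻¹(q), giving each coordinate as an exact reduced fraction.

T1 = [1 0 0; 0 -1 0; 0 0 1]
T2·T1 = [-8/17 -15/17 0; -15/17 8/17 0; 0 0 1]
T3·…·T1 = [-220/221 21/221 0; 21/221 220/221 0; 0 0 1]
det M = -1; M⁻¹ = [-220/221 21/221 0; 21/221 220/221 0; 0 0 1]
M⁻¹ · (-54/17, -29/17)ᵀ = (3, -2)ᵀ

p = (3, -2)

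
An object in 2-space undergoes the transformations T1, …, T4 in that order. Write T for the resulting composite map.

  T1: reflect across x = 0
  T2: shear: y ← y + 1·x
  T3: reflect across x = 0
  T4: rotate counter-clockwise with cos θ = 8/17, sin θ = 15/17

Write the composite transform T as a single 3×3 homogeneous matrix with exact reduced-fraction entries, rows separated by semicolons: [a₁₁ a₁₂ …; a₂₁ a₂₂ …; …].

T1 = [-1 0 0; 0 1 0; 0 0 1]
T2·T1 = [-1 0 0; -1 1 0; 0 0 1]
T3·…·T1 = [1 0 0; -1 1 0; 0 0 1]
T4·…·T1 = [23/17 -15/17 0; 7/17 8/17 0; 0 0 1]

T = [23/17 -15/17 0; 7/17 8/17 0; 0 0 1]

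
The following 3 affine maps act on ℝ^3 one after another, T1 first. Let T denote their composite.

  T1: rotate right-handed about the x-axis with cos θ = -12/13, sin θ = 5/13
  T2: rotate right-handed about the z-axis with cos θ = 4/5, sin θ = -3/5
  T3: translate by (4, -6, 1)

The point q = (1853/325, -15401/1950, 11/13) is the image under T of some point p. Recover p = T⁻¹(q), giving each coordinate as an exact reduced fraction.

T1 = [1 0 0 0; 0 -12/13 -5/13 0; 0 5/13 -12/13 0; 0 0 0 1]
T2·T1 = [4/5 -36/65 -3/13 0; -3/5 -48/65 -4/13 0; 0 5/13 -12/13 0; 0 0 0 1]
T3·…·T1 = [4/5 -36/65 -3/13 4; -3/5 -48/65 -4/13 -6; 0 5/13 -12/13 1; 0 0 0 1]
det M = 1; M⁻¹ = [4/5 -3/5 0 -34/5; -36/65 -48/65 5/13 -13/5; -3/13 -4/13 -12/13 0; 0 0 0 1]
M⁻¹ · (1853/325, -15401/1950, 11/13)ᵀ = (5/2, 2/5, 1/3)ᵀ

p = (5/2, 2/5, 1/3)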